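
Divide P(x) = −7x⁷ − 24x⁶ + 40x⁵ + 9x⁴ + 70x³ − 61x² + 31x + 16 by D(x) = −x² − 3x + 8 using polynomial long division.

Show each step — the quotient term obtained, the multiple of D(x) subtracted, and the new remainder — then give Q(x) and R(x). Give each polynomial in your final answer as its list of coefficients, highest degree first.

Step 1: lead(−7x⁷ − 24x⁶ + 40x⁵ + 9x⁴ + 70x³ − 61x² + 31x + 16) ÷ lead(D) = −7x⁷ ÷ −x² = 7x⁵. Subtract (7x⁵)·D = −7x⁷ − 21x⁶ + 56x⁵. Remainder: −3x⁶ − 16x⁵ + 9x⁴ + 70x³ − 61x² + 31x + 16.
Step 2: lead(−3x⁶ − 16x⁵ + 9x⁴ + 70x³ − 61x² + 31x + 16) ÷ lead(D) = −3x⁶ ÷ −x² = 3x⁴. Subtract (3x⁴)·D = −3x⁶ − 9x⁵ + 24x⁴. Remainder: −7x⁵ − 15x⁴ + 70x³ − 61x² + 31x + 16.
Step 3: lead(−7x⁵ − 15x⁴ + 70x³ − 61x² + 31x + 16) ÷ lead(D) = −7x⁵ ÷ −x² = 7x³. Subtract (7x³)·D = −7x⁵ − 21x⁴ + 56x³. Remainder: 6x⁴ + 14x³ − 61x² + 31x + 16.
Step 4: lead(6x⁴ + 14x³ − 61x² + 31x + 16) ÷ lead(D) = 6x⁴ ÷ −x² = −6x². Subtract (−6x²)·D = 6x⁴ + 18x³ − 48x². Remainder: −4x³ − 13x² + 31x + 16.
Step 5: lead(−4x³ − 13x² + 31x + 16) ÷ lead(D) = −4x³ ÷ −x² = 4x. Subtract (4x)·D = −4x³ − 12x² + 32x. Remainder: −x² − x + 16.
Step 6: lead(−x² − x + 16) ÷ lead(D) = −x² ÷ −x² = 1. Subtract (1)·D = −x² − 3x + 8. Remainder: 2x + 8.

Q = [7, 3, 7, -6, 4, 1]; R = [2, 8]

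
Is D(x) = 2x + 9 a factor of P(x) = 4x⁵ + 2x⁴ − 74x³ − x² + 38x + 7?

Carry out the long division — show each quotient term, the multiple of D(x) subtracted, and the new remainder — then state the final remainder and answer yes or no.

R(x) = −2, so D(x) is not a factor of P(x). no

Step 1: lead(4x⁵ + 2x⁴ − 74x³ − x² + 38x + 7) ÷ lead(D) = 4x⁵ ÷ 2x = 2x⁴. Subtract (2x⁴)·D = 4x⁵ + 18x⁴. Remainder: −16x⁴ − 74x³ − x² + 38x + 7.
Step 2: lead(−16x⁴ − 74x³ − x² + 38x + 7) ÷ lead(D) = −16x⁴ ÷ 2x = −8x³. Subtract (−8x³)·D = −16x⁴ − 72x³. Remainder: −2x³ − x² + 38x + 7.
Step 3: lead(−2x³ − x² + 38x + 7) ÷ lead(D) = −2x³ ÷ 2x = −x². Subtract (−x²)·D = −2x³ − 9x². Remainder: 8x² + 38x + 7.
Step 4: lead(8x² + 38x + 7) ÷ lead(D) = 8x² ÷ 2x = 4x. Subtract (4x)·D = 8x² + 36x. Remainder: 2x + 7.
Step 5: lead(2x + 7) ÷ lead(D) = 2x ÷ 2x = 1. Subtract (1)·D = 2x + 9. Remainder: −2.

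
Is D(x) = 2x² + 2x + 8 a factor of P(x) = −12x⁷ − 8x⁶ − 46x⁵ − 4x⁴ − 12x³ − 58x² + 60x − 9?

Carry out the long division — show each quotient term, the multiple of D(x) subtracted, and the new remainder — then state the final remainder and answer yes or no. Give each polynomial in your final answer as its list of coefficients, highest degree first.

Step 1: lead(−12x⁷ − 8x⁶ − 46x⁵ − 4x⁴ − 12x³ − 58x² + 60x − 9) ÷ lead(D) = −12x⁷ ÷ 2x² = −6x⁵. Subtract (−6x⁵)·D = −12x⁷ − 12x⁶ − 48x⁵. Remainder: 4x⁶ + 2x⁵ − 4x⁴ − 12x³ − 58x² + 60x − 9.
Step 2: lead(4x⁶ + 2x⁵ − 4x⁴ − 12x³ − 58x² + 60x − 9) ÷ lead(D) = 4x⁶ ÷ 2x² = 2x⁴. Subtract (2x⁴)·D = 4x⁶ + 4x⁵ + 16x⁴. Remainder: −2x⁵ − 20x⁴ − 12x³ − 58x² + 60x − 9.
Step 3: lead(−2x⁵ − 20x⁴ − 12x³ − 58x² + 60x − 9) ÷ lead(D) = −2x⁵ ÷ 2x² = −x³. Subtract (−x³)·D = −2x⁵ − 2x⁴ − 8x³. Remainder: −18x⁴ − 4x³ − 58x² + 60x − 9.
Step 4: lead(−18x⁴ − 4x³ − 58x² + 60x − 9) ÷ lead(D) = −18x⁴ ÷ 2x² = −9x². Subtract (−9x²)·D = −18x⁴ − 18x³ − 72x². Remainder: 14x³ + 14x² + 60x − 9.
Step 5: lead(14x³ + 14x² + 60x − 9) ÷ lead(D) = 14x³ ÷ 2x² = 7x. Subtract (7x)·D = 14x³ + 14x² + 56x. Remainder: 4x − 9.

R = [4, -9], so D(x) is not a factor of P(x). no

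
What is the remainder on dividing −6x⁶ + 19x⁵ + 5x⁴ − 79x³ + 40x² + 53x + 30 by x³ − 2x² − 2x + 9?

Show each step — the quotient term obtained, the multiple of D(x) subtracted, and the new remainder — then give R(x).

Step 1: lead(−6x⁶ + 19x⁵ + 5x⁴ − 79x³ + 40x² + 53x + 30) ÷ lead(D) = −6x⁶ ÷ x³ = −6x³. Subtract (−6x³)·D = −6x⁶ + 12x⁵ + 12x⁴ − 54x³. Remainder: 7x⁵ − 7x⁴ − 25x³ + 40x² + 53x + 30.
Step 2: lead(7x⁵ − 7x⁴ − 25x³ + 40x² + 53x + 30) ÷ lead(D) = 7x⁵ ÷ x³ = 7x². Subtract (7x²)·D = 7x⁵ − 14x⁴ − 14x³ + 63x². Remainder: 7x⁴ − 11x³ − 23x² + 53x + 30.
Step 3: lead(7x⁴ − 11x³ − 23x² + 53x + 30) ÷ lead(D) = 7x⁴ ÷ x³ = 7x. Subtract (7x)·D = 7x⁴ − 14x³ − 14x² + 63x. Remainder: 3x³ − 9x² − 10x + 30.
Step 4: lead(3x³ − 9x² − 10x + 30) ÷ lead(D) = 3x³ ÷ x³ = 3. Subtract (3)·D = 3x³ − 6x² − 6x + 27. Remainder: −3x² − 4x + 3.

R(x) = −3x² − 4x + 3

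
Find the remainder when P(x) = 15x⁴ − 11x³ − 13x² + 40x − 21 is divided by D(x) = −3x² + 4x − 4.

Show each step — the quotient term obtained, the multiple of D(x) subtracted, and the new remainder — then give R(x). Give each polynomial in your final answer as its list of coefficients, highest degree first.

Step 1: lead(15x⁴ − 11x³ − 13x² + 40x − 21) ÷ lead(D) = 15x⁴ ÷ −3x² = −5x². Subtract (−5x²)·D = 15x⁴ − 20x³ + 20x². Remainder: 9x³ − 33x² + 40x − 21.
Step 2: lead(9x³ − 33x² + 40x − 21) ÷ lead(D) = 9x³ ÷ −3x² = −3x. Subtract (−3x)·D = 9x³ − 12x² + 12x. Remainder: −21x² + 28x − 21.
Step 3: lead(−21x² + 28x − 21) ÷ lead(D) = −21x² ÷ −3x² = 7. Subtract (7)·D = −21x² + 28x − 28. Remainder: 7.

R = [7]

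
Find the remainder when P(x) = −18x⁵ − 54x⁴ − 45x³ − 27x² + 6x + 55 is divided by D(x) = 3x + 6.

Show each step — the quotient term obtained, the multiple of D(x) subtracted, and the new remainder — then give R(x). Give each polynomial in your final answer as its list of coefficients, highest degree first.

Step 1: lead(−18x⁵ − 54x⁴ − 45x³ − 27x² + 6x + 55) ÷ lead(D) = −18x⁵ ÷ 3x = −6x⁴. Subtract (−6x⁴)·D = −18x⁵ − 36x⁴. Remainder: −18x⁴ − 45x³ − 27x² + 6x + 55.
Step 2: lead(−18x⁴ − 45x³ − 27x² + 6x + 55) ÷ lead(D) = −18x⁴ ÷ 3x = −6x³. Subtract (−6x³)·D = −18x⁴ − 36x³. Remainder: −9x³ − 27x² + 6x + 55.
Step 3: lead(−9x³ − 27x² + 6x + 55) ÷ lead(D) = −9x³ ÷ 3x = −3x². Subtract (−3x²)·D = −9x³ − 18x². Remainder: −9x² + 6x + 55.
Step 4: lead(−9x² + 6x + 55) ÷ lead(D) = −9x² ÷ 3x = −3x. Subtract (−3x)·D = −9x² − 18x. Remainder: 24x + 55.
Step 5: lead(24x + 55) ÷ lead(D) = 24x ÷ 3x = 8. Subtract (8)·D = 24x + 48. Remainder: 7.

R = [7]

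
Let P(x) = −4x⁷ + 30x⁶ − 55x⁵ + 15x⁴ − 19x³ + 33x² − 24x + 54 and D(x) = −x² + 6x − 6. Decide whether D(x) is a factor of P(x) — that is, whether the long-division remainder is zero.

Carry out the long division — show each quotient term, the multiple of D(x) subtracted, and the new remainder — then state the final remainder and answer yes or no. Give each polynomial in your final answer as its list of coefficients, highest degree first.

Step 1: lead(−4x⁷ + 30x⁶ − 55x⁵ + 15x⁴ − 19x³ + 33x² − 24x + 54) ÷ lead(D) = −4x⁷ ÷ −x² = 4x⁵. Subtract (4x⁵)·D = −4x⁷ + 24x⁶ − 24x⁵. Remainder: 6x⁶ − 31x⁵ + 15x⁴ − 19x³ + 33x² − 24x + 54.
Step 2: lead(6x⁶ − 31x⁵ + 15x⁴ − 19x³ + 33x² − 24x + 54) ÷ lead(D) = 6x⁶ ÷ −x² = −6x⁴. Subtract (−6x⁴)·D = 6x⁶ − 36x⁵ + 36x⁴. Remainder: 5x⁵ − 21x⁴ − 19x³ + 33x² − 24x + 54.
Step 3: lead(5x⁵ − 21x⁴ − 19x³ + 33x² − 24x + 54) ÷ lead(D) = 5x⁵ ÷ −x² = −5x³. Subtract (−5x³)·D = 5x⁵ − 30x⁴ + 30x³. Remainder: 9x⁴ − 49x³ + 33x² − 24x + 54.
Step 4: lead(9x⁴ − 49x³ + 33x² − 24x + 54) ÷ lead(D) = 9x⁴ ÷ −x² = −9x². Subtract (−9x²)·D = 9x⁴ − 54x³ + 54x². Remainder: 5x³ − 21x² − 24x + 54.
Step 5: lead(5x³ − 21x² − 24x + 54) ÷ lead(D) = 5x³ ÷ −x² = −5x. Subtract (−5x)·D = 5x³ − 30x² + 30x. Remainder: 9x² − 54x + 54.
Step 6: lead(9x² − 54x + 54) ÷ lead(D) = 9x² ÷ −x² = −9. Subtract (−9)·D = 9x² − 54x + 54. Remainder: 0.

R = [0], so D(x) is a factor of P(x). yes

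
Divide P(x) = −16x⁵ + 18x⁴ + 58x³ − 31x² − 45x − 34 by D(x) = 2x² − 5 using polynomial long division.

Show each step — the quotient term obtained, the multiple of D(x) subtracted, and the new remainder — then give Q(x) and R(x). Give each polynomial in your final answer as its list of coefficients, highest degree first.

Step 1: lead(−16x⁵ + 18x⁴ + 58x³ − 31x² − 45x − 34) ÷ lead(D) = −16x⁵ ÷ 2x² = −8x³. Subtract (−8x³)·D = −16x⁵ + 40x³. Remainder: 18x⁴ + 18x³ − 31x² − 45x − 34.
Step 2: lead(18x⁴ + 18x³ − 31x² − 45x − 34) ÷ lead(D) = 18x⁴ ÷ 2x² = 9x². Subtract (9x²)·D = 18x⁴ − 45x². Remainder: 18x³ + 14x² − 45x − 34.
Step 3: lead(18x³ + 14x² − 45x − 34) ÷ lead(D) = 18x³ ÷ 2x² = 9x. Subtract (9x)·D = 18x³ − 45x. Remainder: 14x² − 34.
Step 4: lead(14x² − 34) ÷ lead(D) = 14x² ÷ 2x² = 7. Subtract (7)·D = 14x² − 35. Remainder: 1.

Q = [-8, 9, 9, 7]; R = [1]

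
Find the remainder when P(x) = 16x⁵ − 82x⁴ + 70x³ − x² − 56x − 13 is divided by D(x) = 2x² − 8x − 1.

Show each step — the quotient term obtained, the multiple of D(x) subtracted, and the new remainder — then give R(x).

Step 1: lead(16x⁵ − 82x⁴ + 70x³ − x² − 56x − 13) ÷ lead(D) = 16x⁵ ÷ 2x² = 8x³. Subtract (8x³)·D = 16x⁵ − 64x⁴ − 8x³. Remainder: −18x⁴ + 78x³ − x² − 56x − 13.
Step 2: lead(−18x⁴ + 78x³ − x² − 56x − 13) ÷ lead(D) = −18x⁴ ÷ 2x² = −9x². Subtract (−9x²)·D = −18x⁴ + 72x³ + 9x². Remainder: 6x³ − 10x² − 56x − 13.
Step 3: lead(6x³ − 10x² − 56x − 13) ÷ lead(D) = 6x³ ÷ 2x² = 3x. Subtract (3x)·D = 6x³ − 24x² − 3x. Remainder: 14x² − 53x − 13.
Step 4: lead(14x² − 53x − 13) ÷ lead(D) = 14x² ÷ 2x² = 7. Subtract (7)·D = 14x² − 56x − 7. Remainder: 3x − 6.

R(x) = 3x − 6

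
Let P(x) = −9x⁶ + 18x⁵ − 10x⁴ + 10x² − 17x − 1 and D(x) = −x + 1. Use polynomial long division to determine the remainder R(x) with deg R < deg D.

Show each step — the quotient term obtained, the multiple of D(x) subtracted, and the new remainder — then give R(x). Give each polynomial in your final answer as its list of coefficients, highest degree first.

R = [-9]

Step 1: lead(−9x⁶ + 18x⁵ − 10x⁴ + 10x² − 17x − 1) ÷ lead(D) = −9x⁶ ÷ −x = 9x⁵. Subtract (9x⁵)·D = −9x⁶ + 9x⁵. Remainder: 9x⁵ − 10x⁴ + 10x² − 17x − 1.
Step 2: lead(9x⁵ − 10x⁴ + 10x² − 17x − 1) ÷ lead(D) = 9x⁵ ÷ −x = −9x⁴. Subtract (−9x⁴)·D = 9x⁵ − 9x⁴. Remainder: −x⁴ + 10x² − 17x − 1.
Step 3: lead(−x⁴ + 10x² − 17x − 1) ÷ lead(D) = −x⁴ ÷ −x = x³. Subtract (x³)·D = −x⁴ + x³. Remainder: −x³ + 10x² − 17x − 1.
Step 4: lead(−x³ + 10x² − 17x − 1) ÷ lead(D) = −x³ ÷ −x = x². Subtract (x²)·D = −x³ + x². Remainder: 9x² − 17x − 1.
Step 5: lead(9x² − 17x − 1) ÷ lead(D) = 9x² ÷ −x = −9x. Subtract (−9x)·D = 9x² − 9x. Remainder: −8x − 1.
Step 6: lead(−8x − 1) ÷ lead(D) = −8x ÷ −x = 8. Subtract (8)·D = −8x + 8. Remainder: −9.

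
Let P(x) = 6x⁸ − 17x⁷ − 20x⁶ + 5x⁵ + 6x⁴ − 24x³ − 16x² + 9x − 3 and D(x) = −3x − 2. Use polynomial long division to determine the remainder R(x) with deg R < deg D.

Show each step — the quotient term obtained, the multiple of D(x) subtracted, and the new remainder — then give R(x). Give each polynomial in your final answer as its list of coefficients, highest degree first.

R = [-9]

Step 1: lead(6x⁸ − 17x⁷ − 20x⁶ + 5x⁵ + 6x⁴ − 24x³ − 16x² + 9x − 3) ÷ lead(D) = 6x⁸ ÷ −3x = −2x⁷. Subtract (−2x⁷)·D = 6x⁸ + 4x⁷. Remainder: −21x⁷ − 20x⁶ + 5x⁵ + 6x⁴ − 24x³ − 16x² + 9x − 3.
Step 2: lead(−21x⁷ − 20x⁶ + 5x⁵ + 6x⁴ − 24x³ − 16x² + 9x − 3) ÷ lead(D) = −21x⁷ ÷ −3x = 7x⁶. Subtract (7x⁶)·D = −21x⁷ − 14x⁶. Remainder: −6x⁶ + 5x⁵ + 6x⁴ − 24x³ − 16x² + 9x − 3.
Step 3: lead(−6x⁶ + 5x⁵ + 6x⁴ − 24x³ − 16x² + 9x − 3) ÷ lead(D) = −6x⁶ ÷ −3x = 2x⁵. Subtract (2x⁵)·D = −6x⁶ − 4x⁵. Remainder: 9x⁵ + 6x⁴ − 24x³ − 16x² + 9x − 3.
Step 4: lead(9x⁵ + 6x⁴ − 24x³ − 16x² + 9x − 3) ÷ lead(D) = 9x⁵ ÷ −3x = −3x⁴. Subtract (−3x⁴)·D = 9x⁵ + 6x⁴. Remainder: −24x³ − 16x² + 9x − 3.
Step 5: lead(−24x³ − 16x² + 9x − 3) ÷ lead(D) = −24x³ ÷ −3x = 8x². Subtract (8x²)·D = −24x³ − 16x². Remainder: 9x − 3.
Step 6: lead(9x − 3) ÷ lead(D) = 9x ÷ −3x = −3. Subtract (−3)·D = 9x + 6. Remainder: −9.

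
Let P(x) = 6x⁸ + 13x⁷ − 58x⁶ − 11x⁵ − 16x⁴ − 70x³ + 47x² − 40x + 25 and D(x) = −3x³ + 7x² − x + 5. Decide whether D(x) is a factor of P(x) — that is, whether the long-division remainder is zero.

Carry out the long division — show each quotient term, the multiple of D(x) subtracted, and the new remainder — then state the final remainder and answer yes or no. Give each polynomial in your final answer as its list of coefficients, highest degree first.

Step 1: lead(6x⁸ + 13x⁷ − 58x⁶ − 11x⁵ − 16x⁴ − 70x³ + 47x² − 40x + 25) ÷ lead(D) = 6x⁸ ÷ −3x³ = −2x⁵. Subtract (−2x⁵)·D = 6x⁸ − 14x⁷ + 2x⁶ − 10x⁵. Remainder: 27x⁷ − 60x⁶ − x⁵ − 16x⁴ − 70x³ + 47x² − 40x + 25.
Step 2: lead(27x⁷ − 60x⁶ − x⁵ − 16x⁴ − 70x³ + 47x² − 40x + 25) ÷ lead(D) = 27x⁷ ÷ −3x³ = −9x⁴. Subtract (−9x⁴)·D = 27x⁷ − 63x⁶ + 9x⁵ − 45x⁴. Remainder: 3x⁶ − 10x⁵ + 29x⁴ − 70x³ + 47x² − 40x + 25.
Step 3: lead(3x⁶ − 10x⁵ + 29x⁴ − 70x³ + 47x² − 40x + 25) ÷ lead(D) = 3x⁶ ÷ −3x³ = −x³. Subtract (−x³)·D = 3x⁶ − 7x⁵ + x⁴ − 5x³. Remainder: −3x⁵ + 28x⁴ − 65x³ + 47x² − 40x + 25.
Step 4: lead(−3x⁵ + 28x⁴ − 65x³ + 47x² − 40x + 25) ÷ lead(D) = −3x⁵ ÷ −3x³ = x². Subtract (x²)·D = −3x⁵ + 7x⁴ − x³ + 5x². Remainder: 21x⁴ − 64x³ + 42x² − 40x + 25.
Step 5: lead(21x⁴ − 64x³ + 42x² − 40x + 25) ÷ lead(D) = 21x⁴ ÷ −3x³ = −7x. Subtract (−7x)·D = 21x⁴ − 49x³ + 7x² − 35x. Remainder: −15x³ + 35x² − 5x + 25.
Step 6: lead(−15x³ + 35x² − 5x + 25) ÷ lead(D) = −15x³ ÷ −3x³ = 5. Subtract (5)·D = −15x³ + 35x² − 5x + 25. Remainder: 0.

R = [0], so D(x) is a factor of P(x). yes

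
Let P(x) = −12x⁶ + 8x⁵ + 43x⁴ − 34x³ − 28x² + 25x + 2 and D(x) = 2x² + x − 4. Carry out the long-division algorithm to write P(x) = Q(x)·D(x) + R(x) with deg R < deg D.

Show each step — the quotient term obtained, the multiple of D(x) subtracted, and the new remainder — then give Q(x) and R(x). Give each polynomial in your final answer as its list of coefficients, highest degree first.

Step 1: lead(−12x⁶ + 8x⁵ + 43x⁴ − 34x³ − 28x² + 25x + 2) ÷ lead(D) = −12x⁶ ÷ 2x² = −6x⁴. Subtract (−6x⁴)·D = −12x⁶ − 6x⁵ + 24x⁴. Remainder: 14x⁵ + 19x⁴ − 34x³ − 28x² + 25x + 2.
Step 2: lead(14x⁵ + 19x⁴ − 34x³ − 28x² + 25x + 2) ÷ lead(D) = 14x⁵ ÷ 2x² = 7x³. Subtract (7x³)·D = 14x⁵ + 7x⁴ − 28x³. Remainder: 12x⁴ − 6x³ − 28x² + 25x + 2.
Step 3: lead(12x⁴ − 6x³ − 28x² + 25x + 2) ÷ lead(D) = 12x⁴ ÷ 2x² = 6x². Subtract (6x²)·D = 12x⁴ + 6x³ − 24x². Remainder: −12x³ − 4x² + 25x + 2.
Step 4: lead(−12x³ − 4x² + 25x + 2) ÷ lead(D) = −12x³ ÷ 2x² = −6x. Subtract (−6x)·D = −12x³ − 6x² + 24x. Remainder: 2x² + x + 2.
Step 5: lead(2x² + x + 2) ÷ lead(D) = 2x² ÷ 2x² = 1. Subtract (1)·D = 2x² + x − 4. Remainder: 6.

Q = [-6, 7, 6, -6, 1]; R = [6]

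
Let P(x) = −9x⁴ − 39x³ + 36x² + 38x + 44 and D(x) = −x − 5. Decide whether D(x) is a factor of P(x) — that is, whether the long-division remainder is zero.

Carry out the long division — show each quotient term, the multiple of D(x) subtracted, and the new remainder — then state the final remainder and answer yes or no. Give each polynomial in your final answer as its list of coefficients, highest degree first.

R = [4], so D(x) is not a factor of P(x). no

Step 1: lead(−9x⁴ − 39x³ + 36x² + 38x + 44) ÷ lead(D) = −9x⁴ ÷ −x = 9x³. Subtract (9x³)·D = −9x⁴ − 45x³. Remainder: 6x³ + 36x² + 38x + 44.
Step 2: lead(6x³ + 36x² + 38x + 44) ÷ lead(D) = 6x³ ÷ −x = −6x². Subtract (−6x²)·D = 6x³ + 30x². Remainder: 6x² + 38x + 44.
Step 3: lead(6x² + 38x + 44) ÷ lead(D) = 6x² ÷ −x = −6x. Subtract (−6x)·D = 6x² + 30x. Remainder: 8x + 44.
Step 4: lead(8x + 44) ÷ lead(D) = 8x ÷ −x = −8. Subtract (−8)·D = 8x + 40. Remainder: 4.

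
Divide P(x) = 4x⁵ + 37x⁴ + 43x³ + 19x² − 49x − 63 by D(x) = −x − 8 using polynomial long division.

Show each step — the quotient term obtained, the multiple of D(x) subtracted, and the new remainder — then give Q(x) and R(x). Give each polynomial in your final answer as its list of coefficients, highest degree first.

Step 1: lead(4x⁵ + 37x⁴ + 43x³ + 19x² − 49x − 63) ÷ lead(D) = 4x⁵ ÷ −x = −4x⁴. Subtract (−4x⁴)·D = 4x⁵ + 32x⁴. Remainder: 5x⁴ + 43x³ + 19x² − 49x − 63.
Step 2: lead(5x⁴ + 43x³ + 19x² − 49x − 63) ÷ lead(D) = 5x⁴ ÷ −x = −5x³. Subtract (−5x³)·D = 5x⁴ + 40x³. Remainder: 3x³ + 19x² − 49x − 63.
Step 3: lead(3x³ + 19x² − 49x − 63) ÷ lead(D) = 3x³ ÷ −x = −3x². Subtract (−3x²)·D = 3x³ + 24x². Remainder: −5x² − 49x − 63.
Step 4: lead(−5x² − 49x − 63) ÷ lead(D) = −5x² ÷ −x = 5x. Subtract (5x)·D = −5x² − 40x. Remainder: −9x − 63.
Step 5: lead(−9x − 63) ÷ lead(D) = −9x ÷ −x = 9. Subtract (9)·D = −9x − 72. Remainder: 9.

Q = [-4, -5, -3, 5, 9]; R = [9]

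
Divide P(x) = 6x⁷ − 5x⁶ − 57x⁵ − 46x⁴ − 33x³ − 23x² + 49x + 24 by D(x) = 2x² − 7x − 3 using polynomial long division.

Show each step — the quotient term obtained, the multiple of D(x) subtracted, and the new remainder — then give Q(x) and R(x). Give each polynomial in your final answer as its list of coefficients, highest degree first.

Step 1: lead(6x⁷ − 5x⁶ − 57x⁵ − 46x⁴ − 33x³ − 23x² + 49x + 24) ÷ lead(D) = 6x⁷ ÷ 2x² = 3x⁵. Subtract (3x⁵)·D = 6x⁷ − 21x⁶ − 9x⁵. Remainder: 16x⁶ − 48x⁵ − 46x⁴ − 33x³ − 23x² + 49x + 24.
Step 2: lead(16x⁶ − 48x⁵ − 46x⁴ − 33x³ − 23x² + 49x + 24) ÷ lead(D) = 16x⁶ ÷ 2x² = 8x⁴. Subtract (8x⁴)·D = 16x⁶ − 56x⁵ − 24x⁴. Remainder: 8x⁵ − 22x⁴ − 33x³ − 23x² + 49x + 24.
Step 3: lead(8x⁵ − 22x⁴ − 33x³ − 23x² + 49x + 24) ÷ lead(D) = 8x⁵ ÷ 2x² = 4x³. Subtract (4x³)·D = 8x⁵ − 28x⁴ − 12x³. Remainder: 6x⁴ − 21x³ − 23x² + 49x + 24.
Step 4: lead(6x⁴ − 21x³ − 23x² + 49x + 24) ÷ lead(D) = 6x⁴ ÷ 2x² = 3x². Subtract (3x²)·D = 6x⁴ − 21x³ − 9x². Remainder: −14x² + 49x + 24.
Step 5: lead(−14x² + 49x + 24) ÷ lead(D) = −14x² ÷ 2x² = −7. Subtract (−7)·D = −14x² + 49x + 21. Remainder: 3.

Q = [3, 8, 4, 3, 0, -7]; R = [3]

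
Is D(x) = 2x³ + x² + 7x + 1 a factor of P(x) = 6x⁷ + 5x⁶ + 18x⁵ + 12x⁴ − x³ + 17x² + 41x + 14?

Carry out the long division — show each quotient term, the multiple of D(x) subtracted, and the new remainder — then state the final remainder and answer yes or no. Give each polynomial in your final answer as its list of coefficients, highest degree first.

R = [4, 9], so D(x) is not a factor of P(x). no

Step 1: lead(6x⁷ + 5x⁶ + 18x⁵ + 12x⁴ − x³ + 17x² + 41x + 14) ÷ lead(D) = 6x⁷ ÷ 2x³ = 3x⁴. Subtract (3x⁴)·D = 6x⁷ + 3x⁶ + 21x⁵ + 3x⁴. Remainder: 2x⁶ − 3x⁵ + 9x⁴ − x³ + 17x² + 41x + 14.
Step 2: lead(2x⁶ − 3x⁵ + 9x⁴ − x³ + 17x² + 41x + 14) ÷ lead(D) = 2x⁶ ÷ 2x³ = x³. Subtract (x³)·D = 2x⁶ + x⁵ + 7x⁴ + x³. Remainder: −4x⁵ + 2x⁴ − 2x³ + 17x² + 41x + 14.
Step 3: lead(−4x⁵ + 2x⁴ − 2x³ + 17x² + 41x + 14) ÷ lead(D) = −4x⁵ ÷ 2x³ = −2x². Subtract (−2x²)·D = −4x⁵ − 2x⁴ − 14x³ − 2x². Remainder: 4x⁴ + 12x³ + 19x² + 41x + 14.
Step 4: lead(4x⁴ + 12x³ + 19x² + 41x + 14) ÷ lead(D) = 4x⁴ ÷ 2x³ = 2x. Subtract (2x)·D = 4x⁴ + 2x³ + 14x² + 2x. Remainder: 10x³ + 5x² + 39x + 14.
Step 5: lead(10x³ + 5x² + 39x + 14) ÷ lead(D) = 10x³ ÷ 2x³ = 5. Subtract (5)·D = 10x³ + 5x² + 35x + 5. Remainder: 4x + 9.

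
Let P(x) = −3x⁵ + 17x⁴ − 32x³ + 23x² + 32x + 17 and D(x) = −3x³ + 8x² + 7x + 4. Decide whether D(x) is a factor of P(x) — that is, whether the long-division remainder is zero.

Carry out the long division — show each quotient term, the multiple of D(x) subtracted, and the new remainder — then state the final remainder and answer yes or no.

Step 1: lead(−3x⁵ + 17x⁴ − 32x³ + 23x² + 32x + 17) ÷ lead(D) = −3x⁵ ÷ −3x³ = x². Subtract (x²)·D = −3x⁵ + 8x⁴ + 7x³ + 4x². Remainder: 9x⁴ − 39x³ + 19x² + 32x + 17.
Step 2: lead(9x⁴ − 39x³ + 19x² + 32x + 17) ÷ lead(D) = 9x⁴ ÷ −3x³ = −3x. Subtract (−3x)·D = 9x⁴ − 24x³ − 21x² − 12x. Remainder: −15x³ + 40x² + 44x + 17.
Step 3: lead(−15x³ + 40x² + 44x + 17) ÷ lead(D) = −15x³ ÷ −3x³ = 5. Subtract (5)·D = −15x³ + 40x² + 35x + 20. Remainder: 9x − 3.

R(x) = 9x − 3, so D(x) is not a factor of P(x). no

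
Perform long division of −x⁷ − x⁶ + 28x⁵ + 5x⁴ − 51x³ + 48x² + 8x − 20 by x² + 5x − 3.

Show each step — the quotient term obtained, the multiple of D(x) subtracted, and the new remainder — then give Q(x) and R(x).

Step 1: lead(−x⁷ − x⁶ + 28x⁵ + 5x⁴ − 51x³ + 48x² + 8x − 20) ÷ lead(D) = −x⁷ ÷ x² = −x⁵. Subtract (−x⁵)·D = −x⁷ − 5x⁶ + 3x⁵. Remainder: 4x⁶ + 25x⁵ + 5x⁴ − 51x³ + 48x² + 8x − 20.
Step 2: lead(4x⁶ + 25x⁵ + 5x⁴ − 51x³ + 48x² + 8x − 20) ÷ lead(D) = 4x⁶ ÷ x² = 4x⁴. Subtract (4x⁴)·D = 4x⁶ + 20x⁵ − 12x⁴. Remainder: 5x⁵ + 17x⁴ − 51x³ + 48x² + 8x − 20.
Step 3: lead(5x⁵ + 17x⁴ − 51x³ + 48x² + 8x − 20) ÷ lead(D) = 5x⁵ ÷ x² = 5x³. Subtract (5x³)·D = 5x⁵ + 25x⁴ − 15x³. Remainder: −8x⁴ − 36x³ + 48x² + 8x − 20.
Step 4: lead(−8x⁴ − 36x³ + 48x² + 8x − 20) ÷ lead(D) = −8x⁴ ÷ x² = −8x². Subtract (−8x²)·D = −8x⁴ − 40x³ + 24x². Remainder: 4x³ + 24x² + 8x − 20.
Step 5: lead(4x³ + 24x² + 8x − 20) ÷ lead(D) = 4x³ ÷ x² = 4x. Subtract (4x)·D = 4x³ + 20x² − 12x. Remainder: 4x² + 20x − 20.
Step 6: lead(4x² + 20x − 20) ÷ lead(D) = 4x² ÷ x² = 4. Subtract (4)·D = 4x² + 20x − 12. Remainder: −8.

Q(x) = −x⁵ + 4x⁴ + 5x³ − 8x² + 4x + 4; R(x) = −8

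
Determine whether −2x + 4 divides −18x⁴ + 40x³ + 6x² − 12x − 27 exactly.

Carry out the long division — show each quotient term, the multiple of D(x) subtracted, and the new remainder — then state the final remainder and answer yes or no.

R(x) = 5, so D(x) is not a factor of P(x). no

Step 1: lead(−18x⁴ + 40x³ + 6x² − 12x − 27) ÷ lead(D) = −18x⁴ ÷ −2x = 9x³. Subtract (9x³)·D = −18x⁴ + 36x³. Remainder: 4x³ + 6x² − 12x − 27.
Step 2: lead(4x³ + 6x² − 12x − 27) ÷ lead(D) = 4x³ ÷ −2x = −2x². Subtract (−2x²)·D = 4x³ − 8x². Remainder: 14x² − 12x − 27.
Step 3: lead(14x² − 12x − 27) ÷ lead(D) = 14x² ÷ −2x = −7x. Subtract (−7x)·D = 14x² − 28x. Remainder: 16x − 27.
Step 4: lead(16x − 27) ÷ lead(D) = 16x ÷ −2x = −8. Subtract (−8)·D = 16x − 32. Remainder: 5.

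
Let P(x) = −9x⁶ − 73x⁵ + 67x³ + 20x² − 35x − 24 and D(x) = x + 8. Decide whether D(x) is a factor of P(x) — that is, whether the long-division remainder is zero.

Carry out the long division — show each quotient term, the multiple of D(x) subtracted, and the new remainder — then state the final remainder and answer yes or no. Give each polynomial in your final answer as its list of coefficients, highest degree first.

Step 1: lead(−9x⁶ − 73x⁵ + 67x³ + 20x² − 35x − 24) ÷ lead(D) = −9x⁶ ÷ x = −9x⁵. Subtract (−9x⁵)·D = −9x⁶ − 72x⁵. Remainder: −x⁵ + 67x³ + 20x² − 35x − 24.
Step 2: lead(−x⁵ + 67x³ + 20x² − 35x − 24) ÷ lead(D) = −x⁵ ÷ x = −x⁴. Subtract (−x⁴)·D = −x⁵ − 8x⁴. Remainder: 8x⁴ + 67x³ + 20x² − 35x − 24.
Step 3: lead(8x⁴ + 67x³ + 20x² − 35x − 24) ÷ lead(D) = 8x⁴ ÷ x = 8x³. Subtract (8x³)·D = 8x⁴ + 64x³. Remainder: 3x³ + 20x² − 35x − 24.
Step 4: lead(3x³ + 20x² − 35x − 24) ÷ lead(D) = 3x³ ÷ x = 3x². Subtract (3x²)·D = 3x³ + 24x². Remainder: −4x² − 35x − 24.
Step 5: lead(−4x² − 35x − 24) ÷ lead(D) = −4x² ÷ x = −4x. Subtract (−4x)·D = −4x² − 32x. Remainder: −3x − 24.
Step 6: lead(−3x − 24) ÷ lead(D) = −3x ÷ x = −3. Subtract (−3)·D = −3x − 24. Remainder: 0.

R = [0], so D(x) is a factor of P(x). yes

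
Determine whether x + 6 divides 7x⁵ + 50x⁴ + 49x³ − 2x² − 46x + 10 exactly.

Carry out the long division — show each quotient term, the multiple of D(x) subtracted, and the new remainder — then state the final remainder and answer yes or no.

R(x) = −2, so D(x) is not a factor of P(x). no

Step 1: lead(7x⁵ + 50x⁴ + 49x³ − 2x² − 46x + 10) ÷ lead(D) = 7x⁵ ÷ x = 7x⁴. Subtract (7x⁴)·D = 7x⁵ + 42x⁴. Remainder: 8x⁴ + 49x³ − 2x² − 46x + 10.
Step 2: lead(8x⁴ + 49x³ − 2x² − 46x + 10) ÷ lead(D) = 8x⁴ ÷ x = 8x³. Subtract (8x³)·D = 8x⁴ + 48x³. Remainder: x³ − 2x² − 46x + 10.
Step 3: lead(x³ − 2x² − 46x + 10) ÷ lead(D) = x³ ÷ x = x². Subtract (x²)·D = x³ + 6x². Remainder: −8x² − 46x + 10.
Step 4: lead(−8x² − 46x + 10) ÷ lead(D) = −8x² ÷ x = −8x. Subtract (−8x)·D = −8x² − 48x. Remainder: 2x + 10.
Step 5: lead(2x + 10) ÷ lead(D) = 2x ÷ x = 2. Subtract (2)·D = 2x + 12. Remainder: −2.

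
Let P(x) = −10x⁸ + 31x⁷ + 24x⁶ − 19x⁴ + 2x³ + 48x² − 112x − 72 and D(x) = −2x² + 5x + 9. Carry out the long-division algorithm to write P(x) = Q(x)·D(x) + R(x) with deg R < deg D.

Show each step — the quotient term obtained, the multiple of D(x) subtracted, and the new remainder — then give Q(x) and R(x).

Q(x) = 5x⁶ − 3x⁵ + 3x⁴ − 6x³ + 8x² − 8x − 8; R(x) = 0

Step 1: lead(−10x⁸ + 31x⁷ + 24x⁶ − 19x⁴ + 2x³ + 48x² − 112x − 72) ÷ lead(D) = −10x⁸ ÷ −2x² = 5x⁶. Subtract (5x⁶)·D = −10x⁸ + 25x⁷ + 45x⁶. Remainder: 6x⁷ − 21x⁶ − 19x⁴ + 2x³ + 48x² − 112x − 72.
Step 2: lead(6x⁷ − 21x⁶ − 19x⁴ + 2x³ + 48x² − 112x − 72) ÷ lead(D) = 6x⁷ ÷ −2x² = −3x⁵. Subtract (−3x⁵)·D = 6x⁷ − 15x⁶ − 27x⁵. Remainder: −6x⁶ + 27x⁵ − 19x⁴ + 2x³ + 48x² − 112x − 72.
Step 3: lead(−6x⁶ + 27x⁵ − 19x⁴ + 2x³ + 48x² − 112x − 72) ÷ lead(D) = −6x⁶ ÷ −2x² = 3x⁴. Subtract (3x⁴)·D = −6x⁶ + 15x⁵ + 27x⁴. Remainder: 12x⁵ − 46x⁴ + 2x³ + 48x² − 112x − 72.
Step 4: lead(12x⁵ − 46x⁴ + 2x³ + 48x² − 112x − 72) ÷ lead(D) = 12x⁵ ÷ −2x² = −6x³. Subtract (−6x³)·D = 12x⁵ − 30x⁴ − 54x³. Remainder: −16x⁴ + 56x³ + 48x² − 112x − 72.
Step 5: lead(−16x⁴ + 56x³ + 48x² − 112x − 72) ÷ lead(D) = −16x⁴ ÷ −2x² = 8x². Subtract (8x²)·D = −16x⁴ + 40x³ + 72x². Remainder: 16x³ − 24x² − 112x − 72.
Step 6: lead(16x³ − 24x² − 112x − 72) ÷ lead(D) = 16x³ ÷ −2x² = −8x. Subtract (−8x)·D = 16x³ − 40x² − 72x. Remainder: 16x² − 40x − 72.
Step 7: lead(16x² − 40x − 72) ÷ lead(D) = 16x² ÷ −2x² = −8. Subtract (−8)·D = 16x² − 40x − 72. Remainder: 0.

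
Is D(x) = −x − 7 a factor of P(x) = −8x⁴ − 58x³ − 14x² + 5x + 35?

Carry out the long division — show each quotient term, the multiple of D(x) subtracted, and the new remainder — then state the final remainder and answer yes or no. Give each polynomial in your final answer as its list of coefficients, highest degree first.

Step 1: lead(−8x⁴ − 58x³ − 14x² + 5x + 35) ÷ lead(D) = −8x⁴ ÷ −x = 8x³. Subtract (8x³)·D = −8x⁴ − 56x³. Remainder: −2x³ − 14x² + 5x + 35.
Step 2: lead(−2x³ − 14x² + 5x + 35) ÷ lead(D) = −2x³ ÷ −x = 2x². Subtract (2x²)·D = −2x³ − 14x². Remainder: 5x + 35.
Step 3: lead(5x + 35) ÷ lead(D) = 5x ÷ −x = −5. Subtract (−5)·D = 5x + 35. Remainder: 0.

R = [0], so D(x) is a factor of P(x). yes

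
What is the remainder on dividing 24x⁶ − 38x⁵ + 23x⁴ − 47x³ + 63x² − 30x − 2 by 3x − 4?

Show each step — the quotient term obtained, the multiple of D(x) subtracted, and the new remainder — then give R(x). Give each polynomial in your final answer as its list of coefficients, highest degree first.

Step 1: lead(24x⁶ − 38x⁵ + 23x⁴ − 47x³ + 63x² − 30x − 2) ÷ lead(D) = 24x⁶ ÷ 3x = 8x⁵. Subtract (8x⁵)·D = 24x⁶ − 32x⁵. Remainder: −6x⁵ + 23x⁴ − 47x³ + 63x² − 30x − 2.
Step 2: lead(−6x⁵ + 23x⁴ − 47x³ + 63x² − 30x − 2) ÷ lead(D) = −6x⁵ ÷ 3x = −2x⁴. Subtract (−2x⁴)·D = −6x⁵ + 8x⁴. Remainder: 15x⁴ − 47x³ + 63x² − 30x − 2.
Step 3: lead(15x⁴ − 47x³ + 63x² − 30x − 2) ÷ lead(D) = 15x⁴ ÷ 3x = 5x³. Subtract (5x³)·D = 15x⁴ − 20x³. Remainder: −27x³ + 63x² − 30x − 2.
Step 4: lead(−27x³ + 63x² − 30x − 2) ÷ lead(D) = −27x³ ÷ 3x = −9x². Subtract (−9x²)·D = −27x³ + 36x². Remainder: 27x² − 30x − 2.
Step 5: lead(27x² − 30x − 2) ÷ lead(D) = 27x² ÷ 3x = 9x. Subtract (9x)·D = 27x² − 36x. Remainder: 6x − 2.
Step 6: lead(6x − 2) ÷ lead(D) = 6x ÷ 3x = 2. Subtract (2)·D = 6x − 8. Remainder: 6.

R = [6]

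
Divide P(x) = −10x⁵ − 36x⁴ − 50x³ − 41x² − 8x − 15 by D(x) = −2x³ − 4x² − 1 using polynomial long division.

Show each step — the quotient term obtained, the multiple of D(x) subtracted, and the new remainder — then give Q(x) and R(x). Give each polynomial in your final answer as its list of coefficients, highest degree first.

Step 1: lead(−10x⁵ − 36x⁴ − 50x³ − 41x² − 8x − 15) ÷ lead(D) = −10x⁵ ÷ −2x³ = 5x². Subtract (5x²)·D = −10x⁵ − 20x⁴ − 5x². Remainder: −16x⁴ − 50x³ − 36x² − 8x − 15.
Step 2: lead(−16x⁴ − 50x³ − 36x² − 8x − 15) ÷ lead(D) = −16x⁴ ÷ −2x³ = 8x. Subtract (8x)·D = −16x⁴ − 32x³ − 8x. Remainder: −18x³ − 36x² − 15.
Step 3: lead(−18x³ − 36x² − 15) ÷ lead(D) = −18x³ ÷ −2x³ = 9. Subtract (9)·D = −18x³ − 36x² − 9. Remainder: −6.

Q = [5, 8, 9]; R = [-6]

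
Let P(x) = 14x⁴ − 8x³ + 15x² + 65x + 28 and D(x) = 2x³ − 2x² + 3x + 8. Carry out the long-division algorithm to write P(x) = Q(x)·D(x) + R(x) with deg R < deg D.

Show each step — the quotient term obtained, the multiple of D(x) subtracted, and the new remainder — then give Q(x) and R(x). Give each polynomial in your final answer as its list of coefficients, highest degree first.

Q = [7, 3]; R = [4]

Step 1: lead(14x⁴ − 8x³ + 15x² + 65x + 28) ÷ lead(D) = 14x⁴ ÷ 2x³ = 7x. Subtract (7x)·D = 14x⁴ − 14x³ + 21x² + 56x. Remainder: 6x³ − 6x² + 9x + 28.
Step 2: lead(6x³ − 6x² + 9x + 28) ÷ lead(D) = 6x³ ÷ 2x³ = 3. Subtract (3)·D = 6x³ − 6x² + 9x + 24. Remainder: 4.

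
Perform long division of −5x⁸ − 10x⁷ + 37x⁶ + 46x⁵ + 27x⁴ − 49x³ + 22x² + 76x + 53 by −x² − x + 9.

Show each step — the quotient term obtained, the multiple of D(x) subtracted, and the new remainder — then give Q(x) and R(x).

Q(x) = 5x⁶ + 5x⁵ + 3x⁴ − 4x³ + 4x² + 9x + 5; R(x) = 8

Step 1: lead(−5x⁸ − 10x⁷ + 37x⁶ + 46x⁵ + 27x⁴ − 49x³ + 22x² + 76x + 53) ÷ lead(D) = −5x⁸ ÷ −x² = 5x⁶. Subtract (5x⁶)·D = −5x⁸ − 5x⁷ + 45x⁶. Remainder: −5x⁷ − 8x⁶ + 46x⁵ + 27x⁴ − 49x³ + 22x² + 76x + 53.
Step 2: lead(−5x⁷ − 8x⁶ + 46x⁵ + 27x⁴ − 49x³ + 22x² + 76x + 53) ÷ lead(D) = −5x⁷ ÷ −x² = 5x⁵. Subtract (5x⁵)·D = −5x⁷ − 5x⁶ + 45x⁵. Remainder: −3x⁶ + x⁵ + 27x⁴ − 49x³ + 22x² + 76x + 53.
Step 3: lead(−3x⁶ + x⁵ + 27x⁴ − 49x³ + 22x² + 76x + 53) ÷ lead(D) = −3x⁶ ÷ −x² = 3x⁴. Subtract (3x⁴)·D = −3x⁶ − 3x⁵ + 27x⁴. Remainder: 4x⁵ − 49x³ + 22x² + 76x + 53.
Step 4: lead(4x⁵ − 49x³ + 22x² + 76x + 53) ÷ lead(D) = 4x⁵ ÷ −x² = −4x³. Subtract (−4x³)·D = 4x⁵ + 4x⁴ − 36x³. Remainder: −4x⁴ − 13x³ + 22x² + 76x + 53.
Step 5: lead(−4x⁴ − 13x³ + 22x² + 76x + 53) ÷ lead(D) = −4x⁴ ÷ −x² = 4x². Subtract (4x²)·D = −4x⁴ − 4x³ + 36x². Remainder: −9x³ − 14x² + 76x + 53.
Step 6: lead(−9x³ − 14x² + 76x + 53) ÷ lead(D) = −9x³ ÷ −x² = 9x. Subtract (9x)·D = −9x³ − 9x² + 81x. Remainder: −5x² − 5x + 53.
Step 7: lead(−5x² − 5x + 53) ÷ lead(D) = −5x² ÷ −x² = 5. Subtract (5)·D = −5x² − 5x + 45. Remainder: 8.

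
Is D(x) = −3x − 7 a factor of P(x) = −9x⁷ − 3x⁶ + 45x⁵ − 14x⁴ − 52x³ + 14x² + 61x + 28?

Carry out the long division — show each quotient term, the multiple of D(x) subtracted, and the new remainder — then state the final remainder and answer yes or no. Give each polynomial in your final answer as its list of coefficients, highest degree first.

R = [0], so D(x) is a factor of P(x). yes

Step 1: lead(−9x⁷ − 3x⁶ + 45x⁵ − 14x⁴ − 52x³ + 14x² + 61x + 28) ÷ lead(D) = −9x⁷ ÷ −3x = 3x⁶. Subtract (3x⁶)·D = −9x⁷ − 21x⁶. Remainder: 18x⁶ + 45x⁵ − 14x⁴ − 52x³ + 14x² + 61x + 28.
Step 2: lead(18x⁶ + 45x⁵ − 14x⁴ − 52x³ + 14x² + 61x + 28) ÷ lead(D) = 18x⁶ ÷ −3x = −6x⁵. Subtract (−6x⁵)·D = 18x⁶ + 42x⁵. Remainder: 3x⁵ − 14x⁴ − 52x³ + 14x² + 61x + 28.
Step 3: lead(3x⁵ − 14x⁴ − 52x³ + 14x² + 61x + 28) ÷ lead(D) = 3x⁵ ÷ −3x = −x⁴. Subtract (−x⁴)·D = 3x⁵ + 7x⁴. Remainder: −21x⁴ − 52x³ + 14x² + 61x + 28.
Step 4: lead(−21x⁴ − 52x³ + 14x² + 61x + 28) ÷ lead(D) = −21x⁴ ÷ −3x = 7x³. Subtract (7x³)·D = −21x⁴ − 49x³. Remainder: −3x³ + 14x² + 61x + 28.
Step 5: lead(−3x³ + 14x² + 61x + 28) ÷ lead(D) = −3x³ ÷ −3x = x². Subtract (x²)·D = −3x³ − 7x². Remainder: 21x² + 61x + 28.
Step 6: lead(21x² + 61x + 28) ÷ lead(D) = 21x² ÷ −3x = −7x. Subtract (−7x)·D = 21x² + 49x. Remainder: 12x + 28.
Step 7: lead(12x + 28) ÷ lead(D) = 12x ÷ −3x = −4. Subtract (−4)·D = 12x + 28. Remainder: 0.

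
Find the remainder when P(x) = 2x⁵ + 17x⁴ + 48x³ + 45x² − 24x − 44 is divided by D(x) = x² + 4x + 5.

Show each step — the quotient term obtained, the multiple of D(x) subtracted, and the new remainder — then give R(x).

R(x) = −2x − 4

Step 1: lead(2x⁵ + 17x⁴ + 48x³ + 45x² − 24x − 44) ÷ lead(D) = 2x⁵ ÷ x² = 2x³. Subtract (2x³)·D = 2x⁵ + 8x⁴ + 10x³. Remainder: 9x⁴ + 38x³ + 45x² − 24x − 44.
Step 2: lead(9x⁴ + 38x³ + 45x² − 24x − 44) ÷ lead(D) = 9x⁴ ÷ x² = 9x². Subtract (9x²)·D = 9x⁴ + 36x³ + 45x². Remainder: 2x³ − 24x − 44.
Step 3: lead(2x³ − 24x − 44) ÷ lead(D) = 2x³ ÷ x² = 2x. Subtract (2x)·D = 2x³ + 8x² + 10x. Remainder: −8x² − 34x − 44.
Step 4: lead(−8x² − 34x − 44) ÷ lead(D) = −8x² ÷ x² = −8. Subtract (−8)·D = −8x² − 32x − 40. Remainder: −2x − 4.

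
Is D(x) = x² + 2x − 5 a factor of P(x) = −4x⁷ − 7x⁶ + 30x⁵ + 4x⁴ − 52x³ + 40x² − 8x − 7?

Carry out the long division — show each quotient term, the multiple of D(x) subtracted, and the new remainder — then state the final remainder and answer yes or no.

Step 1: lead(−4x⁷ − 7x⁶ + 30x⁵ + 4x⁴ − 52x³ + 40x² − 8x − 7) ÷ lead(D) = −4x⁷ ÷ x² = −4x⁵. Subtract (−4x⁵)·D = −4x⁷ − 8x⁶ + 20x⁵. Remainder: x⁶ + 10x⁵ + 4x⁴ − 52x³ + 40x² − 8x − 7.
Step 2: lead(x⁶ + 10x⁵ + 4x⁴ − 52x³ + 40x² − 8x − 7) ÷ lead(D) = x⁶ ÷ x² = x⁴. Subtract (x⁴)·D = x⁶ + 2x⁵ − 5x⁴. Remainder: 8x⁵ + 9x⁴ − 52x³ + 40x² − 8x − 7.
Step 3: lead(8x⁵ + 9x⁴ − 52x³ + 40x² − 8x − 7) ÷ lead(D) = 8x⁵ ÷ x² = 8x³. Subtract (8x³)·D = 8x⁵ + 16x⁴ − 40x³. Remainder: −7x⁴ − 12x³ + 40x² − 8x − 7.
Step 4: lead(−7x⁴ − 12x³ + 40x² − 8x − 7) ÷ lead(D) = −7x⁴ ÷ x² = −7x². Subtract (−7x²)·D = −7x⁴ − 14x³ + 35x². Remainder: 2x³ + 5x² − 8x − 7.
Step 5: lead(2x³ + 5x² − 8x − 7) ÷ lead(D) = 2x³ ÷ x² = 2x. Subtract (2x)·D = 2x³ + 4x² − 10x. Remainder: x² + 2x − 7.
Step 6: lead(x² + 2x − 7) ÷ lead(D) = x² ÷ x² = 1. Subtract (1)·D = x² + 2x − 5. Remainder: −2.

R(x) = −2, so D(x) is not a factor of P(x). no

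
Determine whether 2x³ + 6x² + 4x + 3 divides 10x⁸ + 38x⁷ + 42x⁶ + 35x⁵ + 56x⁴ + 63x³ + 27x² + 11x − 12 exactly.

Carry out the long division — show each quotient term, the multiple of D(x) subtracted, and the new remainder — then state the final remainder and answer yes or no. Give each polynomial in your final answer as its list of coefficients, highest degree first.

Step 1: lead(10x⁸ + 38x⁷ + 42x⁶ + 35x⁵ + 56x⁴ + 63x³ + 27x² + 11x − 12) ÷ lead(D) = 10x⁸ ÷ 2x³ = 5x⁵. Subtract (5x⁵)·D = 10x⁸ + 30x⁷ + 20x⁶ + 15x⁵. Remainder: 8x⁷ + 22x⁶ + 20x⁵ + 56x⁴ + 63x³ + 27x² + 11x − 12.
Step 2: lead(8x⁷ + 22x⁶ + 20x⁵ + 56x⁴ + 63x³ + 27x² + 11x − 12) ÷ lead(D) = 8x⁷ ÷ 2x³ = 4x⁴. Subtract (4x⁴)·D = 8x⁷ + 24x⁶ + 16x⁵ + 12x⁴. Remainder: −2x⁶ + 4x⁵ + 44x⁴ + 63x³ + 27x² + 11x − 12.
Step 3: lead(−2x⁶ + 4x⁵ + 44x⁴ + 63x³ + 27x² + 11x − 12) ÷ lead(D) = −2x⁶ ÷ 2x³ = −x³. Subtract (−x³)·D = −2x⁶ − 6x⁵ − 4x⁴ − 3x³. Remainder: 10x⁵ + 48x⁴ + 66x³ + 27x² + 11x − 12.
Step 4: lead(10x⁵ + 48x⁴ + 66x³ + 27x² + 11x − 12) ÷ lead(D) = 10x⁵ ÷ 2x³ = 5x². Subtract (5x²)·D = 10x⁵ + 30x⁴ + 20x³ + 15x². Remainder: 18x⁴ + 46x³ + 12x² + 11x − 12.
Step 5: lead(18x⁴ + 46x³ + 12x² + 11x − 12) ÷ lead(D) = 18x⁴ ÷ 2x³ = 9x. Subtract (9x)·D = 18x⁴ + 54x³ + 36x² + 27x. Remainder: −8x³ − 24x² − 16x − 12.
Step 6: lead(−8x³ − 24x² − 16x − 12) ÷ lead(D) = −8x³ ÷ 2x³ = −4. Subtract (−4)·D = −8x³ − 24x² − 16x − 12. Remainder: 0.

R = [0], so D(x) is a factor of P(x). yes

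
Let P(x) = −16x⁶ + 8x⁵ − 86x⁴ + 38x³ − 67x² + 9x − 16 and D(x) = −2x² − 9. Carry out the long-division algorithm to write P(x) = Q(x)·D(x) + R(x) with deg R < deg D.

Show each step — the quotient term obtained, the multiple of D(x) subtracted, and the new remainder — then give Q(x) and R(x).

Step 1: lead(−16x⁶ + 8x⁵ − 86x⁴ + 38x³ − 67x² + 9x − 16) ÷ lead(D) = −16x⁶ ÷ −2x² = 8x⁴. Subtract (8x⁴)·D = −16x⁶ − 72x⁴. Remainder: 8x⁵ − 14x⁴ + 38x³ − 67x² + 9x − 16.
Step 2: lead(8x⁵ − 14x⁴ + 38x³ − 67x² + 9x − 16) ÷ lead(D) = 8x⁵ ÷ −2x² = −4x³. Subtract (−4x³)·D = 8x⁵ + 36x³. Remainder: −14x⁴ + 2x³ − 67x² + 9x − 16.
Step 3: lead(−14x⁴ + 2x³ − 67x² + 9x − 16) ÷ lead(D) = −14x⁴ ÷ −2x² = 7x². Subtract (7x²)·D = −14x⁴ − 63x². Remainder: 2x³ − 4x² + 9x − 16.
Step 4: lead(2x³ − 4x² + 9x − 16) ÷ lead(D) = 2x³ ÷ −2x² = −x. Subtract (−x)·D = 2x³ + 9x. Remainder: −4x² − 16.
Step 5: lead(−4x² − 16) ÷ lead(D) = −4x² ÷ −2x² = 2. Subtract (2)·D = −4x² − 18. Remainder: 2.

Q(x) = 8x⁴ − 4x³ + 7x² − x + 2; R(x) = 2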